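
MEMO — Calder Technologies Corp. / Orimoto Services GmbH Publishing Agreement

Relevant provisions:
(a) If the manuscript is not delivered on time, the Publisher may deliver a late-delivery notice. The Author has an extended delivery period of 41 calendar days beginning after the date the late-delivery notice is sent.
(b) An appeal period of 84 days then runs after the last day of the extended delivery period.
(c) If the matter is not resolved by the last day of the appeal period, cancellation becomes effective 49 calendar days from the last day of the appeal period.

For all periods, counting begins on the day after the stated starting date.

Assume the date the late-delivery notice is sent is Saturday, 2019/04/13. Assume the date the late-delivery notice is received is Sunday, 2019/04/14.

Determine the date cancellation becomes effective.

Adding 41 calendar days to 2019/04/13 gives 2019/05/24, which is the last day of the extended delivery period.
The last day of the appeal period: 2019/05/24 + 84 days = 2019/08/16.
The date cancellation becomes effective: 49 calendar days after 2019/08/16 is 2019/10/04.

2019/10/04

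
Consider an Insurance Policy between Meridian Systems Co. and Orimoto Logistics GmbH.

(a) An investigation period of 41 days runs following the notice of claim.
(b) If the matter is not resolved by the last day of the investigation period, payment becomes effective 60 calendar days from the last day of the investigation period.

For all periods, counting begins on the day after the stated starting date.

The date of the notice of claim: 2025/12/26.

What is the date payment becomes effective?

2026/04/06

The last day of the investigation period: 2025/12/26 + 41 days = 2026/02/05.
The date payment becomes effective: 60 calendar days after 2026/02/05 is 2026/04/06.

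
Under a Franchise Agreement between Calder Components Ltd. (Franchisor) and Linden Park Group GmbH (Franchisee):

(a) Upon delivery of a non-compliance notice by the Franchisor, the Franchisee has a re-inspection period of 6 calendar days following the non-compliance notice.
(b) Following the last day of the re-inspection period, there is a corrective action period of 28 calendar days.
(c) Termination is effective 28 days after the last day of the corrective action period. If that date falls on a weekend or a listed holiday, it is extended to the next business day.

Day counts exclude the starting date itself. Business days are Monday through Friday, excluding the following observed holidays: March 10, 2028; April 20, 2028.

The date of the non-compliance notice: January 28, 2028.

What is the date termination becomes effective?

March 30, 2028

The last day of the re-inspection period: January 28, 2028 + 6 days = February 3, 2028.
Adding 28 calendar days to February 3, 2028 gives March 2, 2028, which is the last day of the corrective action period.
The date termination becomes effective: March 2, 2028 + 28 days = March 30, 2028. March 30, 2028 is a Thursday and is not a listed holiday, so no roll-forward applies.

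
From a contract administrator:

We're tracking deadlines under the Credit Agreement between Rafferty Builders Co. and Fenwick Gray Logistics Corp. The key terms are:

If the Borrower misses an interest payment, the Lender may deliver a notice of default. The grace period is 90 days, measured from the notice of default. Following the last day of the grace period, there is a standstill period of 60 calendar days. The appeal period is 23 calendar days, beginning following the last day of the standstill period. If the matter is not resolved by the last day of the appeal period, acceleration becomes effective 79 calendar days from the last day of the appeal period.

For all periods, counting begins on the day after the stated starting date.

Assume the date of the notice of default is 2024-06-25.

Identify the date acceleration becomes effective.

Adding 90 calendar days to 2024-06-25 gives 2024-09-23, which is the last day of the grace period.
The last day of the standstill period: 2024-09-23 + 60 days = 2024-11-22.
The last day of the appeal period: 2024-11-22 + 23 days = 2024-12-15.
The date acceleration becomes effective: 2024-12-15 + 79 days = 2025-03-04.

2025-03-04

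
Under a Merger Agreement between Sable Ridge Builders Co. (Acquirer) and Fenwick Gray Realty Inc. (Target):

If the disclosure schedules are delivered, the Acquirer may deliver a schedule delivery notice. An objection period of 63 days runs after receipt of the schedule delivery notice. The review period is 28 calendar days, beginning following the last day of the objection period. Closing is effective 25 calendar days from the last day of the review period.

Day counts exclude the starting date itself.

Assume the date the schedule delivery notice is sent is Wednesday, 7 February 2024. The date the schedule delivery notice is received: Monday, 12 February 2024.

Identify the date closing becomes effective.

The last day of the objection period: 63 calendar days after 12 February 2024 is 15 April 2024.
Adding 28 calendar days to 15 April 2024 gives 13 May 2024, which is the last day of the review period.
The date closing becomes effective: 13 May 2024 + 25 days = 7 June 2024.

7 June 2024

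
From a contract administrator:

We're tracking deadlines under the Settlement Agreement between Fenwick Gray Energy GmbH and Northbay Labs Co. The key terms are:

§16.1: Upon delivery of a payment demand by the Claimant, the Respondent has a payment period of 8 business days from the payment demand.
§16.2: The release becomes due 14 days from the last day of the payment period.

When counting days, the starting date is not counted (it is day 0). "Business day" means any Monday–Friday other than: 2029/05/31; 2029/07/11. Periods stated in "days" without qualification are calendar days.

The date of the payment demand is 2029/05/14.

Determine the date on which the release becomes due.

The last day of the payment period: 8 business days after Monday, 2029/05/14, skipping weekends — May 15, May 16, May 17, May 18, May 21, May 22, May 23, May 24 — lands on Thursday, 2029/05/24.
The date on which the release becomes due: 14 calendar days after 2029/05/24 is 2029/06/07.

2029/06/07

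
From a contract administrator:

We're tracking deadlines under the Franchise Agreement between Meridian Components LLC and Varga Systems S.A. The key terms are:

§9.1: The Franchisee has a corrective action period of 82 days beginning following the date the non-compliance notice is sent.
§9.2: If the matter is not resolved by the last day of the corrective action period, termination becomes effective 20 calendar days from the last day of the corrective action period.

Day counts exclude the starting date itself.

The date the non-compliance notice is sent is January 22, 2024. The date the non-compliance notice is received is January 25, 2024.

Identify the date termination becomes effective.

Adding 82 calendar days to January 22, 2024 gives April 13, 2024, which is the last day of the corrective action period.
The date termination becomes effective: April 13, 2024 + 20 days = May 3, 2024.

May 3, 2024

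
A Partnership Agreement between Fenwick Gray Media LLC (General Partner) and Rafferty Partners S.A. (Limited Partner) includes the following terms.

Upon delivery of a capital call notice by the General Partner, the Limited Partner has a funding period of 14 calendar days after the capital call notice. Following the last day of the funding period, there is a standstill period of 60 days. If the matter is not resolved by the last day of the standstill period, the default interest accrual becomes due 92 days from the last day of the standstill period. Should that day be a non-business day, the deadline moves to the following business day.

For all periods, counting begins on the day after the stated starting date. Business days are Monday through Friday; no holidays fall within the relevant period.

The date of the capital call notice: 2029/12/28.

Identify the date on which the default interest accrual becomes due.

2030/06/12

Adding 14 calendar days to 2029/12/28 gives 2030/01/11, which is the last day of the funding period.
The last day of the standstill period: 60 calendar days after 2030/01/11 is 2030/03/12.
The date on which the default interest accrual becomes due: 2030/03/12 + 92 days = 2030/06/12. 2030/06/12 is a Wednesday, so no roll-forward applies.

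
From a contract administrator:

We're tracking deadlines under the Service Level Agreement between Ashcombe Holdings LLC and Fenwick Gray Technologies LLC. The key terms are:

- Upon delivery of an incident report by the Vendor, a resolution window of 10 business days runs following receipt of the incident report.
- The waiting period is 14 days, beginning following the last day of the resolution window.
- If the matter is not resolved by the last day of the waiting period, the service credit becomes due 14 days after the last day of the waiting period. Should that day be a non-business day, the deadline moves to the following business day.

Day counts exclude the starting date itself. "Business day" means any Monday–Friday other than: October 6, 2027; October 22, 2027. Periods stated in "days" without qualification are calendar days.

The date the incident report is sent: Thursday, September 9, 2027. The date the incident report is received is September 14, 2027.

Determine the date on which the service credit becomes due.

October 26, 2027

From Tuesday, September 14, 2027, 10 business days (Sep 15, Sep 16, Sep 17, Sep 20, Sep 21, Sep 22, Sep 23, Sep 24, Sep 27, Sep 28, skipping weekends) brings us to Tuesday, September 28, 2027, which is the last day of the resolution window.
Adding 14 calendar days to September 28, 2027 gives October 12, 2027, which is the last day of the waiting period.
The date on which the service credit becomes due: October 12, 2027 + 14 days = October 26, 2027. October 26, 2027 is a Tuesday and is not a listed holiday, so no roll-forward applies.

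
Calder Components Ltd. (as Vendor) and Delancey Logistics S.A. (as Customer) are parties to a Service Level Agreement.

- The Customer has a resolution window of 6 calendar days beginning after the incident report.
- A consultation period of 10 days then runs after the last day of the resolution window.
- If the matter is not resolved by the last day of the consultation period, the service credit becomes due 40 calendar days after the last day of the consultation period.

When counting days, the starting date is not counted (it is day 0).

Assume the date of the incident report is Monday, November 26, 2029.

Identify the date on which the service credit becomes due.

The last day of the resolution window: November 26, 2029 + 6 days = December 2, 2029.
Adding 10 calendar days to December 2, 2029 gives December 12, 2029, which is the last day of the consultation period.
Adding 40 calendar days to December 12, 2029 gives January 21, 2030, which is the date on which the service credit becomes due.

January 21, 2030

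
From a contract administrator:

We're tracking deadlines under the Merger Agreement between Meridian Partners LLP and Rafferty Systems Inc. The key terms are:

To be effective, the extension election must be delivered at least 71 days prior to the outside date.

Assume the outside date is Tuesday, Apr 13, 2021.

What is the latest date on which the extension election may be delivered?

Feb 1, 2021

Counting back 71 calendar days from Apr 13, 2021 gives Feb 1, 2021.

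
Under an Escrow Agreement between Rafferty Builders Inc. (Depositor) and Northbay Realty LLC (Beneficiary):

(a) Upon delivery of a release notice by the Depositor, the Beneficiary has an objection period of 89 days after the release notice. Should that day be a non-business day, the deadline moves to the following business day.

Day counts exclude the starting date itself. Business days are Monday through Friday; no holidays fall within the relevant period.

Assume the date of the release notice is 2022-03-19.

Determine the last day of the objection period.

The last day of the objection period: 2022-03-19 + 89 days = 2022-06-16. 2022-06-16 is a Thursday, so no roll-forward applies.

2022-06-16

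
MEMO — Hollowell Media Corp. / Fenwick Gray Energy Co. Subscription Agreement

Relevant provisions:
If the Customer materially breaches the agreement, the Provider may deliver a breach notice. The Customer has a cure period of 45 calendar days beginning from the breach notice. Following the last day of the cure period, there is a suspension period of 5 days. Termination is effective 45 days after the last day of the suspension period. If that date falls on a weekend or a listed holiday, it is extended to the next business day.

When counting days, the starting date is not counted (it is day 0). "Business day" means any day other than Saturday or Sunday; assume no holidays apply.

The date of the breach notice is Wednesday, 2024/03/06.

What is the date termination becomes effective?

The last day of the cure period: 45 calendar days after 2024/03/06 is 2024/04/20.
The last day of the suspension period: 5 calendar days after 2024/04/20 is 2024/04/25.
Adding 45 calendar days to 2024/04/25 gives 2024/06/09, which is the date termination becomes effective. That falls on a Sunday, so it rolls to the next business day, Monday, 2024/06/10.

2024/06/10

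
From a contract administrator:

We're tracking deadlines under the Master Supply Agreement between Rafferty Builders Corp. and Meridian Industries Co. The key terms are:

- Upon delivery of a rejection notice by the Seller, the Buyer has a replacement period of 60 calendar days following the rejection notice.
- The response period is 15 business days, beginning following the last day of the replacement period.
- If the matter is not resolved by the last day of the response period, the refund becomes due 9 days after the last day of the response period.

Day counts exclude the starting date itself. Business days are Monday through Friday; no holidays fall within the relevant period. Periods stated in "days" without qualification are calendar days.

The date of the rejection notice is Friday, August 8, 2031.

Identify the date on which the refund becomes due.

The last day of the replacement period: 60 calendar days after August 8, 2031 is October 7, 2031.
The last day of the response period: 15 business days after Tuesday, October 7, 2031, skipping weekends — Oct 8, Oct 9, Oct 10, Oct 13, …, Oct 24, Oct 27, Oct 28 — lands on Tuesday, October 28, 2031.
The date on which the refund becomes due: October 28, 2031 + 9 days = November 6, 2031.

November 6, 2031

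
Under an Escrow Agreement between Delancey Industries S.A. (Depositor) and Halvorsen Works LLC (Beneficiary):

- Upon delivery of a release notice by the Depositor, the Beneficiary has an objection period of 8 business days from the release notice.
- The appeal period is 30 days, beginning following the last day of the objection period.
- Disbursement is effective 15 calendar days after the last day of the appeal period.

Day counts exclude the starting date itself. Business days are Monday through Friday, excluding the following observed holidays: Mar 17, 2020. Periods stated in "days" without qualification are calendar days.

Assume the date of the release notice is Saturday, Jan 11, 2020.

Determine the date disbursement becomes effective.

From Saturday, Jan 11, 2020, 8 business days (Jan 13, Jan 14, Jan 15, Jan 16, Jan 17, Jan 20, Jan 21, Jan 22, skipping weekends) brings us to Wednesday, Jan 22, 2020, which is the last day of the objection period.
The last day of the appeal period: 30 calendar days after Jan 22, 2020 is Feb 21, 2020.
Adding 15 calendar days to Feb 21, 2020 gives Mar 7, 2020, which is the date disbursement becomes effective.

Mar 7, 2020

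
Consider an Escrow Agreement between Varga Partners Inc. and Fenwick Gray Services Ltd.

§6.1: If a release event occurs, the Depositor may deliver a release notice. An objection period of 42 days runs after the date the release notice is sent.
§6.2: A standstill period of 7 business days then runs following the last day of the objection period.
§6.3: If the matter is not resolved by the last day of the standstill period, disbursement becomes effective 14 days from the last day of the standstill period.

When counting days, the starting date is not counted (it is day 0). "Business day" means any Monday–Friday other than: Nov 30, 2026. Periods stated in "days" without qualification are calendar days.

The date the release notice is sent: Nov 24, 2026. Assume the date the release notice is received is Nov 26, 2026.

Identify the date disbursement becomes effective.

Adding 42 calendar days to Nov 24, 2026 gives Jan 5, 2027, which is the last day of the objection period.
The last day of the standstill period: 7 business days after Tuesday, Jan 5, 2027, skipping weekends — Jan 6, Jan 7, Jan 8, Jan 11, Jan 12, Jan 13, Jan 14 — lands on Thursday, Jan 14, 2027.
The date disbursement becomes effective: 14 calendar days after Jan 14, 2027 is Jan 28, 2027.

Jan 28, 2027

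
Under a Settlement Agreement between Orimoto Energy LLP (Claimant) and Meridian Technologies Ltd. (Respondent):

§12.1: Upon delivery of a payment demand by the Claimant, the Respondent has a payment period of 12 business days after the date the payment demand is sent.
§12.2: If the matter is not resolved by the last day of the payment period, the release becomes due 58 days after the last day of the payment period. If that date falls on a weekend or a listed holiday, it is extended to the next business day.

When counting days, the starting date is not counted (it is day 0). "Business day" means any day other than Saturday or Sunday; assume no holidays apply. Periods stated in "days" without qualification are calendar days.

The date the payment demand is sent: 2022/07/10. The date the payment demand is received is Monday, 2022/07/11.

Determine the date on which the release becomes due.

2022/09/22

The last day of the payment period: counting 12 business days from Sunday, 2022/07/10 (Jul 11, Jul 12, Jul 13, Jul 14, …, Jul 22, Jul 25, Jul 26, skipping weekends) reaches Tuesday, 2022/07/26.
The date on which the release becomes due: 58 calendar days after 2022/07/26 is 2022/09/22. 2022/09/22 is a Thursday, so no roll-forward applies.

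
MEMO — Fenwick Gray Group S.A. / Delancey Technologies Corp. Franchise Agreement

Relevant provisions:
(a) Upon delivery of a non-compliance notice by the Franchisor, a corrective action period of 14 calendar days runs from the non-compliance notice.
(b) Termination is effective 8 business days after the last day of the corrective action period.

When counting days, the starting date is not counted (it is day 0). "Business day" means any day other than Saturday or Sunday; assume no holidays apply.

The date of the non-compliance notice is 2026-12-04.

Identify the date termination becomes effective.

2026-12-30

The last day of the corrective action period: 2026-12-04 + 14 days = 2026-12-18.
The date termination becomes effective: counting 8 business days from Friday, 2026-12-18 (Dec 21, Dec 22, Dec 23, Dec 24, Dec 25, Dec 28, Dec 29, Dec 30, skipping weekends) reaches Wednesday, 2026-12-30.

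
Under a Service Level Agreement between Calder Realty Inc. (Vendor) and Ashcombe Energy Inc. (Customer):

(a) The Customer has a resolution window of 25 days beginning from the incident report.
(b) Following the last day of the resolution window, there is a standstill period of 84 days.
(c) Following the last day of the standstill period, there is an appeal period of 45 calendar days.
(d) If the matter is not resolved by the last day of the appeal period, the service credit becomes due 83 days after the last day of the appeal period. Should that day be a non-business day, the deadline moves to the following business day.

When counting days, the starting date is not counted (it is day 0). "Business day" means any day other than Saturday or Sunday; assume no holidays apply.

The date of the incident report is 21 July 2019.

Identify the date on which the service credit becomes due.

16 March 2020

Adding 25 calendar days to 21 July 2019 gives 15 August 2019, which is the last day of the resolution window.
The last day of the standstill period: 15 August 2019 + 84 days = 7 November 2019.
The last day of the appeal period: 45 calendar days after 7 November 2019 is 22 December 2019.
The date on which the service credit becomes due: 22 December 2019 + 83 days = 14 March 2020. That falls on a Saturday, so it rolls to the next business day, Monday, 16 March 2020.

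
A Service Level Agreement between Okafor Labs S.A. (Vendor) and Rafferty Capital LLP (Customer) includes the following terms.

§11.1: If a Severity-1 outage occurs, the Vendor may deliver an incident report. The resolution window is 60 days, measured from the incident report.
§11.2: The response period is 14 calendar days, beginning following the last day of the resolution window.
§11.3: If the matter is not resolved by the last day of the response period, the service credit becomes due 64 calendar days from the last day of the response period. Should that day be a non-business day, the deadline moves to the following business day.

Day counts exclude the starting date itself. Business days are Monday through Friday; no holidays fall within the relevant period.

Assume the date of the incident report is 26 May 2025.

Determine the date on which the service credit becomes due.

13 October 2025

The last day of the resolution window: 26 May 2025 + 60 days = 25 July 2025.
The last day of the response period: 25 July 2025 + 14 days = 8 August 2025.
The date on which the service credit becomes due: 8 August 2025 + 64 days = 11 October 2025. That falls on a Saturday, so it rolls to the next business day, Monday, 13 October 2025.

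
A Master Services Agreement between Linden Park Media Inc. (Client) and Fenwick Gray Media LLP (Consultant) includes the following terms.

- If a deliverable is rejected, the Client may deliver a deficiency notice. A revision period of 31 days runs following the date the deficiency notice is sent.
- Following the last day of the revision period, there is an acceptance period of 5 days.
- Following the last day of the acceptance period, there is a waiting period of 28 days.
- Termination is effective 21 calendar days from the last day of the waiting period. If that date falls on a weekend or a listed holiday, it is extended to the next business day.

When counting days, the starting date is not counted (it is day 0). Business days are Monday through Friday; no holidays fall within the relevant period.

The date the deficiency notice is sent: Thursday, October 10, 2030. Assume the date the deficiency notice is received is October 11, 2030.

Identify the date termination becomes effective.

January 3, 2031

The last day of the revision period: October 10, 2030 + 31 days = November 10, 2030.
The last day of the acceptance period: 5 calendar days after November 10, 2030 is November 15, 2030.
The last day of the waiting period: November 15, 2030 + 28 days = December 13, 2030.
The date termination becomes effective: 21 calendar days after December 13, 2030 is January 3, 2031. January 3, 2031 is a Friday, so no roll-forward applies.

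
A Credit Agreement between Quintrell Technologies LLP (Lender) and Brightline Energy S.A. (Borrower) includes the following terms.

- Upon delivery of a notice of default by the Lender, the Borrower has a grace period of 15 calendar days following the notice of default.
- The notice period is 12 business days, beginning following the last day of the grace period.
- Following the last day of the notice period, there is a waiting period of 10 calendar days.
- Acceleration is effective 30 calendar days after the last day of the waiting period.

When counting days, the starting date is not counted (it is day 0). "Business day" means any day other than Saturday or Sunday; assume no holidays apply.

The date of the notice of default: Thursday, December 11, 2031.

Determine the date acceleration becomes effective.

February 22, 2032

The last day of the grace period: December 11, 2031 + 15 days = December 26, 2031.
The last day of the notice period: counting 12 business days from Friday, December 26, 2031 (Dec 29, Dec 30, Dec 31, Jan 1, …, Jan 9, Jan 12, Jan 13, skipping weekends) reaches Tuesday, January 13, 2032.
Adding 10 calendar days to January 13, 2032 gives January 23, 2032, which is the last day of the waiting period.
The date acceleration becomes effective: January 23, 2032 + 30 days = February 22, 2032.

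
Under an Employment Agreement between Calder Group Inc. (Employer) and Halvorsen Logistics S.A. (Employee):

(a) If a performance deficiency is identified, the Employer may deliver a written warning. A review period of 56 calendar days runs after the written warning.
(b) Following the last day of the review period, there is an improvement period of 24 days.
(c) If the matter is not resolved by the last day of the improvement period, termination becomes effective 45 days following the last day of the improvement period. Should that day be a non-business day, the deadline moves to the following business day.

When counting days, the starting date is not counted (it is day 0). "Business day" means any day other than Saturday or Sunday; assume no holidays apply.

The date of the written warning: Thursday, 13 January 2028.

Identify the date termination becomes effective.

17 May 2028

Adding 56 calendar days to 13 January 2028 gives 9 March 2028, which is the last day of the review period.
Adding 24 calendar days to 9 March 2028 gives 2 April 2028, which is the last day of the improvement period.
The date termination becomes effective: 2 April 2028 + 45 days = 17 May 2028. 17 May 2028 is a Wednesday, so no roll-forward applies.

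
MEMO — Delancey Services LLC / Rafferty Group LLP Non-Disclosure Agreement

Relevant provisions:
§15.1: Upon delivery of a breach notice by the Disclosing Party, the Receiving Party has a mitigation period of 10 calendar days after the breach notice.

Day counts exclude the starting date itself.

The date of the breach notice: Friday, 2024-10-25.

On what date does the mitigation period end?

The last day of the mitigation period: 10 calendar days after 2024-10-25 is 2024-11-04.

2024-11-04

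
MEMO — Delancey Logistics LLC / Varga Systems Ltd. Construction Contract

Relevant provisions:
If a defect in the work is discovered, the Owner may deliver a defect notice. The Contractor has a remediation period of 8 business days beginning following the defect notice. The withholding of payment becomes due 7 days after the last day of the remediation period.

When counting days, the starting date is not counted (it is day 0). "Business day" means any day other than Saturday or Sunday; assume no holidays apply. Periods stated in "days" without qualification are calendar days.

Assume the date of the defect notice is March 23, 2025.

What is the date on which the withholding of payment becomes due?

From Sunday, March 23, 2025, 8 business days (Mar 24, Mar 25, Mar 26, Mar 27, Mar 28, Mar 31, Apr 1, Apr 2, skipping weekends) brings us to Wednesday, April 2, 2025, which is the last day of the remediation period.
The date on which the withholding of payment becomes due: 7 calendar days after April 2, 2025 is April 9, 2025.

April 9, 2025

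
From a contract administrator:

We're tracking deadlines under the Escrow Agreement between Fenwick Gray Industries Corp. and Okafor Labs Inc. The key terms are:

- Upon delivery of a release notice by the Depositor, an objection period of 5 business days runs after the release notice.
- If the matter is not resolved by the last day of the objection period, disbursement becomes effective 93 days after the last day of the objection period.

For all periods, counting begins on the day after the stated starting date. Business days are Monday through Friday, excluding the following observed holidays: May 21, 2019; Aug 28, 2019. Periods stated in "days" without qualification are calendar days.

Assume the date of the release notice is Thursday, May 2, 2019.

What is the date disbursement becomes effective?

Aug 10, 2019

From Thursday, May 2, 2019, 5 business days (May 3, May 6, May 7, May 8, May 9, skipping weekends) brings us to Thursday, May 9, 2019, which is the last day of the objection period.
The date disbursement becomes effective: May 9, 2019 + 93 days = Aug 10, 2019.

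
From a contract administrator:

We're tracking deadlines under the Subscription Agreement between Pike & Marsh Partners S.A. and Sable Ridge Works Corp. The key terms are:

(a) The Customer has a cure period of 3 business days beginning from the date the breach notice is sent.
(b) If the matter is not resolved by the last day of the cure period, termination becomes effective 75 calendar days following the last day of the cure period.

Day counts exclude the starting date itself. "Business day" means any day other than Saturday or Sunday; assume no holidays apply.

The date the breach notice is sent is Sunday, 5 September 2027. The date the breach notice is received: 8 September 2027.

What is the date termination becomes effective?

The last day of the cure period: 3 business days after Sunday, 5 September 2027, skipping weekends — Sep 6, Sep 7, Sep 8 — lands on Wednesday, 8 September 2027.
The date termination becomes effective: 8 September 2027 + 75 days = 22 November 2027.

22 November 2027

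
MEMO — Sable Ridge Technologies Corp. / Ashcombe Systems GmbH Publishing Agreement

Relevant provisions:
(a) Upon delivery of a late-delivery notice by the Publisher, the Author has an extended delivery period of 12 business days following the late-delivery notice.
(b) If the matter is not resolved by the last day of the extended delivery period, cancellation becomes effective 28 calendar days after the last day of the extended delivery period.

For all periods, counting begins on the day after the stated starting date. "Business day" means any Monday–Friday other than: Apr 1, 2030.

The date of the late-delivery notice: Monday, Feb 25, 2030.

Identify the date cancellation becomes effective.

The last day of the extended delivery period: 12 business days after Monday, Feb 25, 2030, skipping weekends — Feb 26, Feb 27, Feb 28, Mar 1, …, Mar 11, Mar 12, Mar 13 — lands on Wednesday, Mar 13, 2030.
The date cancellation becomes effective: Mar 13, 2030 + 28 days = Apr 10, 2030.

Apr 10, 2030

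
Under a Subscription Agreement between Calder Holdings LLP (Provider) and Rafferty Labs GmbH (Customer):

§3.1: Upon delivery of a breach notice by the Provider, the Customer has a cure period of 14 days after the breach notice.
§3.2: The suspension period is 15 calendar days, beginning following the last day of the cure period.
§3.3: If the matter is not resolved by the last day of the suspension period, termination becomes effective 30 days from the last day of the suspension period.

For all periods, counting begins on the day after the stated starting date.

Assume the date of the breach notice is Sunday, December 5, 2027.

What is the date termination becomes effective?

The last day of the cure period: 14 calendar days after December 5, 2027 is December 19, 2027.
The last day of the suspension period: December 19, 2027 + 15 days = January 3, 2028.
The date termination becomes effective: 30 calendar days after January 3, 2028 is February 2, 2028.

February 2, 2028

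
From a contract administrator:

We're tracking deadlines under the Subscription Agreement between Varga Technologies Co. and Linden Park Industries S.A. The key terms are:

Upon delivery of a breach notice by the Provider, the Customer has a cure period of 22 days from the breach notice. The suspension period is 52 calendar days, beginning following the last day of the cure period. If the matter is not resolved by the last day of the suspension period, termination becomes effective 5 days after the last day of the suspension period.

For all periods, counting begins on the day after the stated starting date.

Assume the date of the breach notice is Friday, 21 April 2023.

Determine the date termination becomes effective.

9 July 2023

Adding 22 calendar days to 21 April 2023 gives 13 May 2023, which is the last day of the cure period.
Adding 52 calendar days to 13 May 2023 gives 4 July 2023, which is the last day of the suspension period.
Adding 5 calendar days to 4 July 2023 gives 9 July 2023, which is the date termination becomes effective.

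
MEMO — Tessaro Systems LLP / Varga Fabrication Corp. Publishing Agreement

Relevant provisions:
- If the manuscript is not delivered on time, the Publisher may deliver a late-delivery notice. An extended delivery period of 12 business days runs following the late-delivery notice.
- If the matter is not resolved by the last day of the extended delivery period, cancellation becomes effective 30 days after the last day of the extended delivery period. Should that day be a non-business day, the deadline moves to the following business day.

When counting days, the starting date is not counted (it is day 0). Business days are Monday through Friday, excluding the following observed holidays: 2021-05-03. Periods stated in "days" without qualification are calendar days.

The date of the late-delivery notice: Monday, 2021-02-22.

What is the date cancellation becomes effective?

2021-04-09

The last day of the extended delivery period: counting 12 business days from Monday, 2021-02-22 (Feb 23, Feb 24, Feb 25, Feb 26, …, Mar 8, Mar 9, Mar 10, skipping weekends) reaches Wednesday, 2021-03-10.
The date cancellation becomes effective: 30 calendar days after 2021-03-10 is 2021-04-09. 2021-04-09 is a Friday and is not a listed holiday, so no roll-forward applies.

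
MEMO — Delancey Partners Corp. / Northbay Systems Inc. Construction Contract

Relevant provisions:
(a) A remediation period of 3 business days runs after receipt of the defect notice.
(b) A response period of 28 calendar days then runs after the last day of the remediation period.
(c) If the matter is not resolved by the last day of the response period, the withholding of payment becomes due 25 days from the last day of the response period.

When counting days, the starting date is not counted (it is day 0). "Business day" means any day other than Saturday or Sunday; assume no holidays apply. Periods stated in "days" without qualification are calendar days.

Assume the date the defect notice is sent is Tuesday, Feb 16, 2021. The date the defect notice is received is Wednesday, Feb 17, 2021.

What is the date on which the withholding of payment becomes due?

Apr 16, 2021

From Wednesday, Feb 17, 2021, 3 business days (Feb 18, Feb 19, Feb 22, skipping weekends) brings us to Monday, Feb 22, 2021, which is the last day of the remediation period.
The last day of the response period: Feb 22, 2021 + 28 days = Mar 22, 2021.
The date on which the withholding of payment becomes due: 25 calendar days after Mar 22, 2021 is Apr 16, 2021.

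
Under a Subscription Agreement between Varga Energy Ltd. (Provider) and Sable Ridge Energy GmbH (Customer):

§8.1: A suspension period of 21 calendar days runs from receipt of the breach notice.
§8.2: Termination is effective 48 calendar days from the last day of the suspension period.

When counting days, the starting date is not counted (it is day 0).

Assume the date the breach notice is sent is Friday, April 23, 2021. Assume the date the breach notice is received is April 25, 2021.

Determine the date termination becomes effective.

July 3, 2021

Adding 21 calendar days to April 25, 2021 gives May 16, 2021, which is the last day of the suspension period.
Adding 48 calendar days to May 16, 2021 gives July 3, 2021, which is the date termination becomes effective.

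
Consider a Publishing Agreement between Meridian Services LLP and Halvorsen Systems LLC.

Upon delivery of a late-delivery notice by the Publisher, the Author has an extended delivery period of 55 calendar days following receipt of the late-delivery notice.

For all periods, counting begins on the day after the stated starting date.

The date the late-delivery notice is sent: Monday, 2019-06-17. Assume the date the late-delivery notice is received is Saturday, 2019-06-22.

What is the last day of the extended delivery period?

2019-08-16

The last day of the extended delivery period: 2019-06-22 + 55 days = 2019-08-16.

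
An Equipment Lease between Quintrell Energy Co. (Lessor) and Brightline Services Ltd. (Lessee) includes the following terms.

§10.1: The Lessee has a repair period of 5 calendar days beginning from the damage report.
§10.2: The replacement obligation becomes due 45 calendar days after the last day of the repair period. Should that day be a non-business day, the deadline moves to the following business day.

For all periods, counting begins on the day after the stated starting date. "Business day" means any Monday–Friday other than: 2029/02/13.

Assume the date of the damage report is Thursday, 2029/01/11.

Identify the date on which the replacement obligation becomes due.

2029/03/02

The last day of the repair period: 5 calendar days after 2029/01/11 is 2029/01/16.
The date on which the replacement obligation becomes due: 45 calendar days after 2029/01/16 is 2029/03/02. 2029/03/02 is a Friday and is not a listed holiday, so no roll-forward applies.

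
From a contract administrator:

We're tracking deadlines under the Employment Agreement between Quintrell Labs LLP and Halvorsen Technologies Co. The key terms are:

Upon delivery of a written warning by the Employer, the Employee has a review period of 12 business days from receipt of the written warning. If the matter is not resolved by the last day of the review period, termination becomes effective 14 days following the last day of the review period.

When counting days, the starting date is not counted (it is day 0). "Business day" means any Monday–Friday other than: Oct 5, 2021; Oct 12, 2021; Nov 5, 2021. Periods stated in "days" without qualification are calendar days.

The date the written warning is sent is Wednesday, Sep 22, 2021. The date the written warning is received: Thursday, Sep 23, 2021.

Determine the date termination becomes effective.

Oct 27, 2021

The last day of the review period: counting 12 business days from Thursday, Sep 23, 2021 (Sep 24, Sep 27, Sep 28, Sep 29, …, Oct 8, Oct 11, Oct 13, skipping weekends and the listed holidays on Oct 5, Oct 12) reaches Wednesday, Oct 13, 2021.
The date termination becomes effective: Oct 13, 2021 + 14 days = Oct 27, 2021.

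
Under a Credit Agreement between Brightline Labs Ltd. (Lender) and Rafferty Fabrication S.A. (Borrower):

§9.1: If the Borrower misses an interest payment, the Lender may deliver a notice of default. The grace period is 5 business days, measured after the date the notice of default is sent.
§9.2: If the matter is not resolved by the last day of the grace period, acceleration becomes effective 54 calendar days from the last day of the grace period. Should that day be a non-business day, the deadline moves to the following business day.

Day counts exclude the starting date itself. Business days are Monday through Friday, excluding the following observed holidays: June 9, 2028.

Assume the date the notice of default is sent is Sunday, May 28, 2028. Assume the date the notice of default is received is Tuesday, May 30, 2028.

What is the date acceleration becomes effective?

July 26, 2028

The last day of the grace period: 5 business days after Sunday, May 28, 2028, skipping weekends — May 29, May 30, May 31, Jun 1, Jun 2 — lands on Friday, June 2, 2028.
Adding 54 calendar days to June 2, 2028 gives July 26, 2028, which is the date acceleration becomes effective. July 26, 2028 is a Wednesday and is not a listed holiday, so no roll-forward applies.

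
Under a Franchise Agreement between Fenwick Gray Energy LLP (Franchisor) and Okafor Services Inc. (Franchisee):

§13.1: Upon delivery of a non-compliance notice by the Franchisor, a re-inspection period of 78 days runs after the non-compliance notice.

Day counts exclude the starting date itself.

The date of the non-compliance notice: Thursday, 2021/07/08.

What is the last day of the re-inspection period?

2021/09/24

The last day of the re-inspection period: 78 calendar days after 2021/07/08 is 2021/09/24.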